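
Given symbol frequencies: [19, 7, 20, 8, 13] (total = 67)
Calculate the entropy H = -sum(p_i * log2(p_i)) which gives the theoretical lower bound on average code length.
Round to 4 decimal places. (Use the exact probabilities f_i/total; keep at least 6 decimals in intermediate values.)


Per-symbol terms -p_i * log2(p_i) with p_i = f_i/67:
  p = 19/67 = 0.283582: log2(p) = -1.818162, -p*log2(p) = 0.515598
  p = 7/67 = 0.104478: log2(p) = -3.258734, -p*log2(p) = 0.340465
  p = 20/67 = 0.298507: log2(p) = -1.744161, -p*log2(p) = 0.520645
  p = 8/67 = 0.119403: log2(p) = -3.066089, -p*log2(p) = 0.366100
  p = 13/67 = 0.194030: log2(p) = -2.365649, -p*log2(p) = 0.459007
H = 0.515598 + 0.340465 + 0.520645 + 0.366100 + 0.459007 = 2.201815

H = 2.2018 bits/symbol


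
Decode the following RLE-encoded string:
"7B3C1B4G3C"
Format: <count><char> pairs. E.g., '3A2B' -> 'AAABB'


Expanding each <count><char> pair:
  7B -> 'BBBBBBB'
  3C -> 'CCC'
  1B -> 'B'
  4G -> 'GGGG'
  3C -> 'CCC'

Decoded = BBBBBBBCCCBGGGGCCC


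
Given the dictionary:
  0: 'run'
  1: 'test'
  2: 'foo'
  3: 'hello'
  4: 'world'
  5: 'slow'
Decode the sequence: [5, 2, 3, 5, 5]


Look up each index in the dictionary:
  5 -> 'slow'
  2 -> 'foo'
  3 -> 'hello'
  5 -> 'slow'
  5 -> 'slow'

Decoded: "slow foo hello slow slow"


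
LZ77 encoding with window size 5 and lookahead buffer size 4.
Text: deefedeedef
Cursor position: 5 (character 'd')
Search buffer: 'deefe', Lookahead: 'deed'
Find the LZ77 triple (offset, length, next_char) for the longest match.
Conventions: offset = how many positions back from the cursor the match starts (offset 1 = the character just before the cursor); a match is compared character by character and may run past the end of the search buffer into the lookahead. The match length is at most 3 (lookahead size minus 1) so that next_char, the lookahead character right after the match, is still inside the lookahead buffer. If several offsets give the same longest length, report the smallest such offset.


Try each offset into the search buffer:
  offset=1 (pos 4, char 'e'): match length 0
  offset=2 (pos 3, char 'f'): match length 0
  offset=3 (pos 2, char 'e'): match length 0
  offset=4 (pos 1, char 'e'): match length 0
  offset=5 (pos 0, char 'd'): match length 3
Longest match has length 3 at offset 5.
next_char = character at position 5 + 3 = 8 -> 'd'

Best match: offset=5, length=3 (matching 'dee' starting at position 0)
LZ77 triple: (5, 3, 'd')


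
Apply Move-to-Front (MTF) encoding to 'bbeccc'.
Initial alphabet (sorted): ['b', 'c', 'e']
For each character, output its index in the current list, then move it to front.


MTF encoding:
'b': index 0 in ['b', 'c', 'e'] -> ['b', 'c', 'e']
'b': index 0 in ['b', 'c', 'e'] -> ['b', 'c', 'e']
'e': index 2 in ['b', 'c', 'e'] -> ['e', 'b', 'c']
'c': index 2 in ['e', 'b', 'c'] -> ['c', 'e', 'b']
'c': index 0 in ['c', 'e', 'b'] -> ['c', 'e', 'b']
'c': index 0 in ['c', 'e', 'b'] -> ['c', 'e', 'b']


Output: [0, 0, 2, 2, 0, 0]


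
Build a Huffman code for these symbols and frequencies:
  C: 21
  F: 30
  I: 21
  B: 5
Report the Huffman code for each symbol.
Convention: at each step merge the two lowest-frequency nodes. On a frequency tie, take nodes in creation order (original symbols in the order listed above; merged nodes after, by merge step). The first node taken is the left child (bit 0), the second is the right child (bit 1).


Huffman tree construction:
Step 1: Merge B(5) + C(21) = 26
Step 2: Merge I(21) + (B+C)(26) = 47
Step 3: Merge F(30) + (I+(B+C))(47) = 77
Read each symbol's code off the tree from the root (left child = 0, right child = 1).

Codes:
  C: 111 (length 3)
  F: 0 (length 1)
  I: 10 (length 2)
  B: 110 (length 3)
Average code length: 150/77 = 1.9481 bits/symbol


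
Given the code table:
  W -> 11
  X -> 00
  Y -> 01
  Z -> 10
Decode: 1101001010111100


Decoding:
11 -> W
01 -> Y
00 -> X
10 -> Z
10 -> Z
11 -> W
11 -> W
00 -> X


Result: WYXZZWWX


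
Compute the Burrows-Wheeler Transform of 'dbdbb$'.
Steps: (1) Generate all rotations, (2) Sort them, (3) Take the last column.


Rotations (sorted):
  0: $dbdbb -> last char: b
  1: b$dbdb -> last char: b
  2: bb$dbd -> last char: d
  3: bdbb$d -> last char: d
  4: dbb$db -> last char: b
  5: dbdbb$ -> last char: $


BWT = bbddb$


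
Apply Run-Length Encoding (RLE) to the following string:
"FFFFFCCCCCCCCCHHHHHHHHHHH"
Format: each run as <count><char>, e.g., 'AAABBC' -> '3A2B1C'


Scanning runs left to right:
  i=0: run of 'F' x 5 -> '5F'
  i=5: run of 'C' x 9 -> '9C'
  i=14: run of 'H' x 11 -> '11H'

RLE = 5F9C11H


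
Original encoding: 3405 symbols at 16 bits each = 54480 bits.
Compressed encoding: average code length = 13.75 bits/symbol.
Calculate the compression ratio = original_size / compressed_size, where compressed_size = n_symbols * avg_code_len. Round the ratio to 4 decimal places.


original_size = n_symbols * orig_bits = 3405 * 16 = 54480 bits
compressed_size = n_symbols * avg_code_len = 3405 * 13.75 = 46818.75 bits
ratio = original_size / compressed_size = 54480 / 46818.75 = 1.1636

Compression ratio = 1.1636


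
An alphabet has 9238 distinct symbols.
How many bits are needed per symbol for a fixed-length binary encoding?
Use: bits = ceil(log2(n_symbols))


log2(9238) = 13.1734
Bracket: 2^13 = 8192 < 9238 <= 2^14 = 16384
So ceil(log2(9238)) = 14

bits = ceil(log2(9238)) = ceil(13.1734) = 14 bits


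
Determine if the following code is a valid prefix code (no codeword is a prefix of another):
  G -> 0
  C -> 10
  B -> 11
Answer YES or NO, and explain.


Checking each pair (does one codeword prefix another?):
  G='0' vs C='10': no prefix
  G='0' vs B='11': no prefix
  C='10' vs G='0': no prefix
  C='10' vs B='11': no prefix
  B='11' vs G='0': no prefix
  B='11' vs C='10': no prefix
No violation found over all pairs.

YES -- this is a valid prefix code. No codeword is a prefix of any other codeword.


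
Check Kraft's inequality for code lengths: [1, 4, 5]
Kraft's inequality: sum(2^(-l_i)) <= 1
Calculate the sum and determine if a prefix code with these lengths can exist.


Sum = 2^(-1) + 2^(-4) + 2^(-5)
    = 0.5 + 0.0625 + 0.03125
    = 19/32 = 0.59375
Since 0.59375 <= 1, Kraft's inequality IS satisfied.
A prefix code with these lengths CAN exist.

Kraft sum = 0.59375. Satisfied.


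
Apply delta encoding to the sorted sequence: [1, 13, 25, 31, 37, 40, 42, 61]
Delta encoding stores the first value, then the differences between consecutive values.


First value: 1
Deltas:
  13 - 1 = 12
  25 - 13 = 12
  31 - 25 = 6
  37 - 31 = 6
  40 - 37 = 3
  42 - 40 = 2
  61 - 42 = 19


Delta encoded: [1, 12, 12, 6, 6, 3, 2, 19]


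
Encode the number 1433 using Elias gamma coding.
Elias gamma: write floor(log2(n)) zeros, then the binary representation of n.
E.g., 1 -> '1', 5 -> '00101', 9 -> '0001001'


num_bits = floor(log2(1433)) + 1 = 11
leading_zeros = num_bits - 1 = 10
binary(1433) = 10110011001

Elias gamma(1433) = '0000000000' + '10110011001' = 000000000010110011001 (21 bits)


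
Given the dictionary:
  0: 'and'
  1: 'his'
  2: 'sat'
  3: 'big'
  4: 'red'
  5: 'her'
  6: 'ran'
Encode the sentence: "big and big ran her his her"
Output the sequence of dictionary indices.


Look up each word in the dictionary:
  'big' -> 3
  'and' -> 0
  'big' -> 3
  'ran' -> 6
  'her' -> 5
  'his' -> 1
  'her' -> 5

Encoded: [3, 0, 3, 6, 5, 1, 5]


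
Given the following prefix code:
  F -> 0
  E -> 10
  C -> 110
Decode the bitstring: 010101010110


Decoding step by step:
Bits 0 -> F
Bits 10 -> E
Bits 10 -> E
Bits 10 -> E
Bits 10 -> E
Bits 110 -> C


Decoded message: FEEEEC


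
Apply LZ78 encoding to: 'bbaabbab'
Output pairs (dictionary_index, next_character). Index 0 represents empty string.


LZ78 encoding steps:
Dictionary: {0: ''}
Step 1: w='' (idx 0), next='b' -> output (0, 'b'), add 'b' as idx 1
Step 2: w='b' (idx 1), next='a' -> output (1, 'a'), add 'ba' as idx 2
Step 3: w='' (idx 0), next='a' -> output (0, 'a'), add 'a' as idx 3
Step 4: w='b' (idx 1), next='b' -> output (1, 'b'), add 'bb' as idx 4
Step 5: w='a' (idx 3), next='b' -> output (3, 'b'), add 'ab' as idx 5


Encoded: [(0, 'b'), (1, 'a'), (0, 'a'), (1, 'b'), (3, 'b')]


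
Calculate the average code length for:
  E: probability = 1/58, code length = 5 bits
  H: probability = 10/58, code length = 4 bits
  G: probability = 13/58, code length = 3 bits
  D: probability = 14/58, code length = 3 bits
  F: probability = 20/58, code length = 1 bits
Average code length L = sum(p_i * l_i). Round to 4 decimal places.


Weighted contributions p_i * l_i:
  E: (1/58) * 5 = 5/58
  H: (10/58) * 4 = 40/58
  G: (13/58) * 3 = 39/58
  D: (14/58) * 3 = 42/58
  F: (20/58) * 1 = 20/58
Sum = (5 + 40 + 39 + 42 + 20)/58 = 146/58

L = 146/58 = 2.5172 bits/symbol


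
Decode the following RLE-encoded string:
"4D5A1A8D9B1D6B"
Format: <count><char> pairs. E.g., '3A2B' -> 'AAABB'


Expanding each <count><char> pair:
  4D -> 'DDDD'
  5A -> 'AAAAA'
  1A -> 'A'
  8D -> 'DDDDDDDD'
  9B -> 'BBBBBBBBB'
  1D -> 'D'
  6B -> 'BBBBBB'

Decoded = DDDDAAAAAADDDDDDDDBBBBBBBBBDBBBBBB


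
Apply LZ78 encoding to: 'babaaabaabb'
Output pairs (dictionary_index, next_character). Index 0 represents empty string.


LZ78 encoding steps:
Dictionary: {0: ''}
Step 1: w='' (idx 0), next='b' -> output (0, 'b'), add 'b' as idx 1
Step 2: w='' (idx 0), next='a' -> output (0, 'a'), add 'a' as idx 2
Step 3: w='b' (idx 1), next='a' -> output (1, 'a'), add 'ba' as idx 3
Step 4: w='a' (idx 2), next='a' -> output (2, 'a'), add 'aa' as idx 4
Step 5: w='ba' (idx 3), next='a' -> output (3, 'a'), add 'baa' as idx 5
Step 6: w='b' (idx 1), next='b' -> output (1, 'b'), add 'bb' as idx 6


Encoded: [(0, 'b'), (0, 'a'), (1, 'a'), (2, 'a'), (3, 'a'), (1, 'b')]


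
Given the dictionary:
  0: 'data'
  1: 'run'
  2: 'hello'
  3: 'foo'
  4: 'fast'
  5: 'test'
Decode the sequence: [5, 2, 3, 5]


Look up each index in the dictionary:
  5 -> 'test'
  2 -> 'hello'
  3 -> 'foo'
  5 -> 'test'

Decoded: "test hello foo test"


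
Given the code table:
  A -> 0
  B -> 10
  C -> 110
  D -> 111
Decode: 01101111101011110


Decoding:
0 -> A
110 -> C
111 -> D
110 -> C
10 -> B
111 -> D
10 -> B


Result: ACDCBDB


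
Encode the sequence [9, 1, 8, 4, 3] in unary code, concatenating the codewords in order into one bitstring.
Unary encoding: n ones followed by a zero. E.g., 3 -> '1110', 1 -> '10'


Encode each number as n ones followed by a terminating 0:
  9 -> 1111111110 (10 bits)
  1 -> 10 (2 bits)
  8 -> 111111110 (9 bits)
  4 -> 11110 (5 bits)
  3 -> 1110 (4 bits)
Total length = 10 + 2 + 9 + 5 + 4 = 30 bits.

Unary([9, 1, 8, 4, 3]) = 111111111010111111110111101110 (30 bits)


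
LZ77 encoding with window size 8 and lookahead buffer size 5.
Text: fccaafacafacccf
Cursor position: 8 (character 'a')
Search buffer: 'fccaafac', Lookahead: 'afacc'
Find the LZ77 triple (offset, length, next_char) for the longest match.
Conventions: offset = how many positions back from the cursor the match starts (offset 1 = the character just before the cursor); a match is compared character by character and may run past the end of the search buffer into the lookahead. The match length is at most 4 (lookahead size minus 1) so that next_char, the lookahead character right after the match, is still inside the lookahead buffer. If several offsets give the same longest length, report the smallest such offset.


Try each offset into the search buffer:
  offset=1 (pos 7, char 'c'): match length 0
  offset=2 (pos 6, char 'a'): match length 1
  offset=3 (pos 5, char 'f'): match length 0
  offset=4 (pos 4, char 'a'): match length 4
  offset=5 (pos 3, char 'a'): match length 1
  offset=6 (pos 2, char 'c'): match length 0
  offset=7 (pos 1, char 'c'): match length 0
  offset=8 (pos 0, char 'f'): match length 0
Longest match has length 4 at offset 4.
next_char = character at position 8 + 4 = 12 -> 'c'

Best match: offset=4, length=4 (matching 'afac' starting at position 4)
LZ77 triple: (4, 4, 'c')


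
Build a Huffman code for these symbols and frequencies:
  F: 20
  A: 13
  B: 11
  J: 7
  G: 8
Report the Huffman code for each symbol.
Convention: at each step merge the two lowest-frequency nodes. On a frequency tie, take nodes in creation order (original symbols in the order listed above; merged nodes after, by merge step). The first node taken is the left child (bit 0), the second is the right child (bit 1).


Huffman tree construction:
Step 1: Merge J(7) + G(8) = 15
Step 2: Merge B(11) + A(13) = 24
Step 3: Merge (J+G)(15) + F(20) = 35
Step 4: Merge (B+A)(24) + ((J+G)+F)(35) = 59
Read each symbol's code off the tree from the root (left child = 0, right child = 1).

Codes:
  F: 11 (length 2)
  A: 01 (length 2)
  B: 00 (length 2)
  J: 100 (length 3)
  G: 101 (length 3)
Average code length: 133/59 = 2.2542 bits/symbol


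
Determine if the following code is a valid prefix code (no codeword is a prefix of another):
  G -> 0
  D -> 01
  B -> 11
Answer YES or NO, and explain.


Checking each pair (does one codeword prefix another?):
  G='0' vs D='01': prefix -- VIOLATION

NO -- this is NOT a valid prefix code. G (0) is a prefix of D (01).


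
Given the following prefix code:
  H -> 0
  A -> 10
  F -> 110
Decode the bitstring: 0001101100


Decoding step by step:
Bits 0 -> H
Bits 0 -> H
Bits 0 -> H
Bits 110 -> F
Bits 110 -> F
Bits 0 -> H


Decoded message: HHHFFH


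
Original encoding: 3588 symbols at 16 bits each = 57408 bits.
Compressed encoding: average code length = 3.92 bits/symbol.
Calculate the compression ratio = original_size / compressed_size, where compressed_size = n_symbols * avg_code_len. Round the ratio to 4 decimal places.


original_size = n_symbols * orig_bits = 3588 * 16 = 57408 bits
compressed_size = n_symbols * avg_code_len = 3588 * 3.92 = 14064.96 bits
ratio = original_size / compressed_size = 57408 / 14064.96 = 4.0816

Compression ratio = 4.0816


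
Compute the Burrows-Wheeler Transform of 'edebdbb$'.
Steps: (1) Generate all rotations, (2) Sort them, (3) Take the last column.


Rotations (sorted):
  0: $edebdbb -> last char: b
  1: b$edebdb -> last char: b
  2: bb$edebd -> last char: d
  3: bdbb$ede -> last char: e
  4: dbb$edeb -> last char: b
  5: debdbb$e -> last char: e
  6: ebdbb$ed -> last char: d
  7: edebdbb$ -> last char: $


BWT = bbdebed$


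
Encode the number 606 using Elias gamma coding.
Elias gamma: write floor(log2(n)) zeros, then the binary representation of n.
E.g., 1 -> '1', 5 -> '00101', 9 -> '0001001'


num_bits = floor(log2(606)) + 1 = 10
leading_zeros = num_bits - 1 = 9
binary(606) = 1001011110

Elias gamma(606) = '000000000' + '1001011110' = 0000000001001011110 (19 bits)


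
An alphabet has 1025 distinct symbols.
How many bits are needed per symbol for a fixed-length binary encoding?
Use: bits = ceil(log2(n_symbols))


log2(1025) = 10.0014
Bracket: 2^10 = 1024 < 1025 <= 2^11 = 2048
So ceil(log2(1025)) = 11

bits = ceil(log2(1025)) = ceil(10.0014) = 11 bits


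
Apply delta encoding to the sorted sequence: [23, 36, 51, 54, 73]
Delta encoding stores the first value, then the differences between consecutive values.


First value: 23
Deltas:
  36 - 23 = 13
  51 - 36 = 15
  54 - 51 = 3
  73 - 54 = 19


Delta encoded: [23, 13, 15, 3, 19]


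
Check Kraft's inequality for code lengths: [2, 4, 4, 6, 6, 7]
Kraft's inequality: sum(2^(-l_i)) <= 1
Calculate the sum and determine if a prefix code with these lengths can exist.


Sum = 2^(-2) + 2^(-4) + 2^(-4) + 2^(-6) + 2^(-6) + 2^(-7)
    = 0.25 + 0.0625 + 0.0625 + 0.015625 + 0.015625 + 0.0078125
    = 53/128 = 0.4140625
Since 0.4140625 <= 1, Kraft's inequality IS satisfied.
A prefix code with these lengths CAN exist.

Kraft sum = 0.4140625. Satisfied.


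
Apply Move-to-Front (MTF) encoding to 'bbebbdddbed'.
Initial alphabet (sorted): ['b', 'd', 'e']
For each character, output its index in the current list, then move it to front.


MTF encoding:
'b': index 0 in ['b', 'd', 'e'] -> ['b', 'd', 'e']
'b': index 0 in ['b', 'd', 'e'] -> ['b', 'd', 'e']
'e': index 2 in ['b', 'd', 'e'] -> ['e', 'b', 'd']
'b': index 1 in ['e', 'b', 'd'] -> ['b', 'e', 'd']
'b': index 0 in ['b', 'e', 'd'] -> ['b', 'e', 'd']
'd': index 2 in ['b', 'e', 'd'] -> ['d', 'b', 'e']
'd': index 0 in ['d', 'b', 'e'] -> ['d', 'b', 'e']
'd': index 0 in ['d', 'b', 'e'] -> ['d', 'b', 'e']
'b': index 1 in ['d', 'b', 'e'] -> ['b', 'd', 'e']
'e': index 2 in ['b', 'd', 'e'] -> ['e', 'b', 'd']
'd': index 2 in ['e', 'b', 'd'] -> ['d', 'e', 'b']


Output: [0, 0, 2, 1, 0, 2, 0, 0, 1, 2, 2]


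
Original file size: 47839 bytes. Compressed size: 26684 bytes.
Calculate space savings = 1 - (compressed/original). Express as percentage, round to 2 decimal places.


ratio = compressed/original = 26684/47839 = 0.557788
savings = 1 - ratio = 1 - 0.557788 = 0.442212
as a percentage: 0.442212 * 100 = 44.22%

Space savings = 1 - 26684/47839 = 44.22%


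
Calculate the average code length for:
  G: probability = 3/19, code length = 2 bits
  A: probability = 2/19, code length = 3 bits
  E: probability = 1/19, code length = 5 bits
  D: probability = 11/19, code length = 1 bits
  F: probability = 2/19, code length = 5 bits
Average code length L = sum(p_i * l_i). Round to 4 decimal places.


Weighted contributions p_i * l_i:
  G: (3/19) * 2 = 6/19
  A: (2/19) * 3 = 6/19
  E: (1/19) * 5 = 5/19
  D: (11/19) * 1 = 11/19
  F: (2/19) * 5 = 10/19
Sum = (6 + 6 + 5 + 11 + 10)/19 = 38/19

L = 38/19 = 2.0000 bits/symbol


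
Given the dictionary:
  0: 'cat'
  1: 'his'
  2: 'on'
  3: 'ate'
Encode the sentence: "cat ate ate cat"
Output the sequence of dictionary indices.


Look up each word in the dictionary:
  'cat' -> 0
  'ate' -> 3
  'ate' -> 3
  'cat' -> 0

Encoded: [0, 3, 3, 0]


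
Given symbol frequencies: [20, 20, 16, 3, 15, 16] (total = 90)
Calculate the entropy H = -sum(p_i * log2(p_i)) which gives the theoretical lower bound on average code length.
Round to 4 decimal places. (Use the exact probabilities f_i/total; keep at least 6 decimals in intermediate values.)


Per-symbol terms -p_i * log2(p_i) with p_i = f_i/90:
  p = 20/90 = 0.222222: log2(p) = -2.169925, -p*log2(p) = 0.482206
  p = 20/90 = 0.222222: log2(p) = -2.169925, -p*log2(p) = 0.482206
  p = 16/90 = 0.177778: log2(p) = -2.491853, -p*log2(p) = 0.442996
  p = 3/90 = 0.033333: log2(p) = -4.906891, -p*log2(p) = 0.163563
  p = 15/90 = 0.166667: log2(p) = -2.584963, -p*log2(p) = 0.430827
  p = 16/90 = 0.177778: log2(p) = -2.491853, -p*log2(p) = 0.442996
H = 0.482206 + 0.482206 + 0.442996 + 0.163563 + 0.430827 + 0.442996 = 2.444794

H = 2.4448 bits/symbol


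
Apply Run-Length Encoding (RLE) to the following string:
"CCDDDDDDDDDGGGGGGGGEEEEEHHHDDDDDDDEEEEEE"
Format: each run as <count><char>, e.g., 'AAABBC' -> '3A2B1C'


Scanning runs left to right:
  i=0: run of 'C' x 2 -> '2C'
  i=2: run of 'D' x 9 -> '9D'
  i=11: run of 'G' x 8 -> '8G'
  i=19: run of 'E' x 5 -> '5E'
  i=24: run of 'H' x 3 -> '3H'
  i=27: run of 'D' x 7 -> '7D'
  i=34: run of 'E' x 6 -> '6E'

RLE = 2C9D8G5E3H7D6E


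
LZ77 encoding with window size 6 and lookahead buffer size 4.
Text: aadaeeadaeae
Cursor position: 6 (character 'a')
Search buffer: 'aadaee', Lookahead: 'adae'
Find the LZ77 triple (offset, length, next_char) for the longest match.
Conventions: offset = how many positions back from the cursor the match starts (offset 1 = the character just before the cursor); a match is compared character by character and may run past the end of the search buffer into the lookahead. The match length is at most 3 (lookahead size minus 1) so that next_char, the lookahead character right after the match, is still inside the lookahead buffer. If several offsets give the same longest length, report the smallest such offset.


Try each offset into the search buffer:
  offset=1 (pos 5, char 'e'): match length 0
  offset=2 (pos 4, char 'e'): match length 0
  offset=3 (pos 3, char 'a'): match length 1
  offset=4 (pos 2, char 'd'): match length 0
  offset=5 (pos 1, char 'a'): match length 3
  offset=6 (pos 0, char 'a'): match length 1
Longest match has length 3 at offset 5.
next_char = character at position 6 + 3 = 9 -> 'e'

Best match: offset=5, length=3 (matching 'ada' starting at position 1)
LZ77 triple: (5, 3, 'e')


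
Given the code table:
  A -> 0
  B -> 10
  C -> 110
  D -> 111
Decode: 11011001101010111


Decoding:
110 -> C
110 -> C
0 -> A
110 -> C
10 -> B
10 -> B
111 -> D


Result: CCACBBD


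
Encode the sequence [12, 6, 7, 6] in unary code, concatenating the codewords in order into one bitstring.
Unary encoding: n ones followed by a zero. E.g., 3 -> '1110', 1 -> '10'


Encode each number as n ones followed by a terminating 0:
  12 -> 1111111111110 (13 bits)
  6 -> 1111110 (7 bits)
  7 -> 11111110 (8 bits)
  6 -> 1111110 (7 bits)
Total length = 13 + 7 + 8 + 7 = 35 bits.

Unary([12, 6, 7, 6]) = 11111111111101111110111111101111110 (35 bits)


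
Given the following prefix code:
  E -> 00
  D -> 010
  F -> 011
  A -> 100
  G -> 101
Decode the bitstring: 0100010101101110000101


Decoding step by step:
Bits 010 -> D
Bits 00 -> E
Bits 101 -> G
Bits 011 -> F
Bits 011 -> F
Bits 100 -> A
Bits 00 -> E
Bits 101 -> G


Decoded message: DEGFFAEG


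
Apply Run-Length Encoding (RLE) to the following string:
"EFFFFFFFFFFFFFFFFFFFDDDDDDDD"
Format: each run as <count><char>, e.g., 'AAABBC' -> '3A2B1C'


Scanning runs left to right:
  i=0: run of 'E' x 1 -> '1E'
  i=1: run of 'F' x 19 -> '19F'
  i=20: run of 'D' x 8 -> '8D'

RLE = 1E19F8D


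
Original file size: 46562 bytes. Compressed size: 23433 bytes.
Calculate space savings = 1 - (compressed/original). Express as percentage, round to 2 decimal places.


ratio = compressed/original = 23433/46562 = 0.503264
savings = 1 - ratio = 1 - 0.503264 = 0.496736
as a percentage: 0.496736 * 100 = 49.67%

Space savings = 1 - 23433/46562 = 49.67%


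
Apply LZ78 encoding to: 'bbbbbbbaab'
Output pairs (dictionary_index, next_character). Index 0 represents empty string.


LZ78 encoding steps:
Dictionary: {0: ''}
Step 1: w='' (idx 0), next='b' -> output (0, 'b'), add 'b' as idx 1
Step 2: w='b' (idx 1), next='b' -> output (1, 'b'), add 'bb' as idx 2
Step 3: w='bb' (idx 2), next='b' -> output (2, 'b'), add 'bbb' as idx 3
Step 4: w='b' (idx 1), next='a' -> output (1, 'a'), add 'ba' as idx 4
Step 5: w='' (idx 0), next='a' -> output (0, 'a'), add 'a' as idx 5
Step 6: w='b' (idx 1), end of input -> output (1, '')


Encoded: [(0, 'b'), (1, 'b'), (2, 'b'), (1, 'a'), (0, 'a'), (1, '')]


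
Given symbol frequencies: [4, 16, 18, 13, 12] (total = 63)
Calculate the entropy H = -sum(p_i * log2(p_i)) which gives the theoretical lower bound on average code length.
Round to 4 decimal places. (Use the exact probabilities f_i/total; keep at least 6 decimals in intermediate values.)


Per-symbol terms -p_i * log2(p_i) with p_i = f_i/63:
  p = 4/63 = 0.063492: log2(p) = -3.977280, -p*log2(p) = 0.252526
  p = 16/63 = 0.253968: log2(p) = -1.977280, -p*log2(p) = 0.502166
  p = 18/63 = 0.285714: log2(p) = -1.807355, -p*log2(p) = 0.516387
  p = 13/63 = 0.206349: log2(p) = -2.276840, -p*log2(p) = 0.469824
  p = 12/63 = 0.190476: log2(p) = -2.392317, -p*log2(p) = 0.455680
H = 0.252526 + 0.502166 + 0.516387 + 0.469824 + 0.455680 = 2.196583

H = 2.1966 bits/symbol


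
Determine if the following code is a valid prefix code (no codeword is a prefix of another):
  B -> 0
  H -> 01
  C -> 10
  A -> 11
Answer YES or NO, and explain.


Checking each pair (does one codeword prefix another?):
  B='0' vs H='01': prefix -- VIOLATION

NO -- this is NOT a valid prefix code. B (0) is a prefix of H (01).


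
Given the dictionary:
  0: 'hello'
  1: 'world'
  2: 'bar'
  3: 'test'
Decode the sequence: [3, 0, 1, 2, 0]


Look up each index in the dictionary:
  3 -> 'test'
  0 -> 'hello'
  1 -> 'world'
  2 -> 'bar'
  0 -> 'hello'

Decoded: "test hello world bar hello"


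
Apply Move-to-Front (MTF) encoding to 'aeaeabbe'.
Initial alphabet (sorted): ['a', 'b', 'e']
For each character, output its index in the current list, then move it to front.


MTF encoding:
'a': index 0 in ['a', 'b', 'e'] -> ['a', 'b', 'e']
'e': index 2 in ['a', 'b', 'e'] -> ['e', 'a', 'b']
'a': index 1 in ['e', 'a', 'b'] -> ['a', 'e', 'b']
'e': index 1 in ['a', 'e', 'b'] -> ['e', 'a', 'b']
'a': index 1 in ['e', 'a', 'b'] -> ['a', 'e', 'b']
'b': index 2 in ['a', 'e', 'b'] -> ['b', 'a', 'e']
'b': index 0 in ['b', 'a', 'e'] -> ['b', 'a', 'e']
'e': index 2 in ['b', 'a', 'e'] -> ['e', 'b', 'a']


Output: [0, 2, 1, 1, 1, 2, 0, 2]


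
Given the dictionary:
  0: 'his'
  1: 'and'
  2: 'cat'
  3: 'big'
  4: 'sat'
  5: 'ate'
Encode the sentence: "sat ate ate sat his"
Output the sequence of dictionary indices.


Look up each word in the dictionary:
  'sat' -> 4
  'ate' -> 5
  'ate' -> 5
  'sat' -> 4
  'his' -> 0

Encoded: [4, 5, 5, 4, 0]


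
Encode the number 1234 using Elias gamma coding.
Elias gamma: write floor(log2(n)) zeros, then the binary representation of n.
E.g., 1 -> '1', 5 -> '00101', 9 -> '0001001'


num_bits = floor(log2(1234)) + 1 = 11
leading_zeros = num_bits - 1 = 10
binary(1234) = 10011010010

Elias gamma(1234) = '0000000000' + '10011010010' = 000000000010011010010 (21 bits)


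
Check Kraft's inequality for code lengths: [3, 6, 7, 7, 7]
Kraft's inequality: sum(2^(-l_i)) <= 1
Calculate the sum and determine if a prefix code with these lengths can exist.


Sum = 2^(-3) + 2^(-6) + 2^(-7) + 2^(-7) + 2^(-7)
    = 0.125 + 0.015625 + 0.0078125 + 0.0078125 + 0.0078125
    = 21/128 = 0.1640625
Since 0.1640625 <= 1, Kraft's inequality IS satisfied.
A prefix code with these lengths CAN exist.

Kraft sum = 0.1640625. Satisfied.


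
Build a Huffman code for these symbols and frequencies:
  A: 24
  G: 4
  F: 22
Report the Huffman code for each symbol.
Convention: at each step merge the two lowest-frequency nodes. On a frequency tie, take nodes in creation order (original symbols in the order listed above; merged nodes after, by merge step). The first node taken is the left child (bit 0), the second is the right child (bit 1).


Huffman tree construction:
Step 1: Merge G(4) + F(22) = 26
Step 2: Merge A(24) + (G+F)(26) = 50
Read each symbol's code off the tree from the root (left child = 0, right child = 1).

Codes:
  A: 0 (length 1)
  G: 10 (length 2)
  F: 11 (length 2)
Average code length: 76/50 = 1.5200 bits/symbol


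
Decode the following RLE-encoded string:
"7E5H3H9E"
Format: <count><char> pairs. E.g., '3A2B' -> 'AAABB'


Expanding each <count><char> pair:
  7E -> 'EEEEEEE'
  5H -> 'HHHHH'
  3H -> 'HHH'
  9E -> 'EEEEEEEEE'

Decoded = EEEEEEEHHHHHHHHEEEEEEEEE


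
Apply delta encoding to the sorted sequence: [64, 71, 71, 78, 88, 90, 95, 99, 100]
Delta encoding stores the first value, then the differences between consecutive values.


First value: 64
Deltas:
  71 - 64 = 7
  71 - 71 = 0
  78 - 71 = 7
  88 - 78 = 10
  90 - 88 = 2
  95 - 90 = 5
  99 - 95 = 4
  100 - 99 = 1


Delta encoded: [64, 7, 0, 7, 10, 2, 5, 4, 1]


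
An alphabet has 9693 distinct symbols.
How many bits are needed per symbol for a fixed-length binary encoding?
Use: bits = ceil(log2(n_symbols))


log2(9693) = 13.2427
Bracket: 2^13 = 8192 < 9693 <= 2^14 = 16384
So ceil(log2(9693)) = 14

bits = ceil(log2(9693)) = ceil(13.2427) = 14 bits


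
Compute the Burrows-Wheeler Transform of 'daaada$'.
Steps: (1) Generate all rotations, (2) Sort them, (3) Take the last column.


Rotations (sorted):
  0: $daaada -> last char: a
  1: a$daaad -> last char: d
  2: aaada$d -> last char: d
  3: aada$da -> last char: a
  4: ada$daa -> last char: a
  5: da$daaa -> last char: a
  6: daaada$ -> last char: $


BWT = addaaa$


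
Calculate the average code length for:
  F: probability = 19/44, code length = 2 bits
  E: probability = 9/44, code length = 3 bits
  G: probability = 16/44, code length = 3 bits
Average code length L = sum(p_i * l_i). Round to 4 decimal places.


Weighted contributions p_i * l_i:
  F: (19/44) * 2 = 38/44
  E: (9/44) * 3 = 27/44
  G: (16/44) * 3 = 48/44
Sum = (38 + 27 + 48)/44 = 113/44

L = 113/44 = 2.5682 bits/symbol


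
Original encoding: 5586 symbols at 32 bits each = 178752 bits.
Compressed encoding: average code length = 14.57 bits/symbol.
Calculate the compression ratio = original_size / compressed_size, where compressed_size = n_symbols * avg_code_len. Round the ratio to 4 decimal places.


original_size = n_symbols * orig_bits = 5586 * 32 = 178752 bits
compressed_size = n_symbols * avg_code_len = 5586 * 14.57 = 81388.02 bits
ratio = original_size / compressed_size = 178752 / 81388.02 = 2.1963

Compression ratio = 2.1963


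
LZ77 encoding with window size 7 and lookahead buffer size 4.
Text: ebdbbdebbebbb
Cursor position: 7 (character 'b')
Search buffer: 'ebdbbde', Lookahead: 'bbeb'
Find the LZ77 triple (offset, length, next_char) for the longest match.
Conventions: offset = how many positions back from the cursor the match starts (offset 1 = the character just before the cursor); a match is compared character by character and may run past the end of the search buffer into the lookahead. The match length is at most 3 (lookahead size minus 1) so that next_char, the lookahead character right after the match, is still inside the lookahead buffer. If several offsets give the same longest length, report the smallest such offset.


Try each offset into the search buffer:
  offset=1 (pos 6, char 'e'): match length 0
  offset=2 (pos 5, char 'd'): match length 0
  offset=3 (pos 4, char 'b'): match length 1
  offset=4 (pos 3, char 'b'): match length 2
  offset=5 (pos 2, char 'd'): match length 0
  offset=6 (pos 1, char 'b'): match length 1
  offset=7 (pos 0, char 'e'): match length 0
Longest match has length 2 at offset 4.
next_char = character at position 7 + 2 = 9 -> 'e'

Best match: offset=4, length=2 (matching 'bb' starting at position 3)
LZ77 triple: (4, 2, 'e')


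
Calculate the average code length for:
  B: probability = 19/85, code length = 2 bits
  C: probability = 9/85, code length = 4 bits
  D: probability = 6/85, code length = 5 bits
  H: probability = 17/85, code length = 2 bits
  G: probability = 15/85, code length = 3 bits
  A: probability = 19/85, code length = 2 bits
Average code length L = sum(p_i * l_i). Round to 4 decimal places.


Weighted contributions p_i * l_i:
  B: (19/85) * 2 = 38/85
  C: (9/85) * 4 = 36/85
  D: (6/85) * 5 = 30/85
  H: (17/85) * 2 = 34/85
  G: (15/85) * 3 = 45/85
  A: (19/85) * 2 = 38/85
Sum = (38 + 36 + 30 + 34 + 45 + 38)/85 = 221/85

L = 221/85 = 2.6000 bits/symbol


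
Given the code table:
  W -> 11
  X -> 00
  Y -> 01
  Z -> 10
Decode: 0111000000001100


Decoding:
01 -> Y
11 -> W
00 -> X
00 -> X
00 -> X
00 -> X
11 -> W
00 -> X


Result: YWXXXXWX


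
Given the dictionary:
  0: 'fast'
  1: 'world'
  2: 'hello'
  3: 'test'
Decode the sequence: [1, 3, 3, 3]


Look up each index in the dictionary:
  1 -> 'world'
  3 -> 'test'
  3 -> 'test'
  3 -> 'test'

Decoded: "world test test test"


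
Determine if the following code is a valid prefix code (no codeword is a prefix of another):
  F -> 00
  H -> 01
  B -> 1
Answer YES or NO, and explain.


Checking each pair (does one codeword prefix another?):
  F='00' vs H='01': no prefix
  F='00' vs B='1': no prefix
  H='01' vs F='00': no prefix
  H='01' vs B='1': no prefix
  B='1' vs F='00': no prefix
  B='1' vs H='01': no prefix
No violation found over all pairs.

YES -- this is a valid prefix code. No codeword is a prefix of any other codeword.


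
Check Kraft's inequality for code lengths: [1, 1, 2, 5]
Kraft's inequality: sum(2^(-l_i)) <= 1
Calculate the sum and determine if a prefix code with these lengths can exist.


Sum = 2^(-1) + 2^(-1) + 2^(-2) + 2^(-5)
    = 0.5 + 0.5 + 0.25 + 0.03125
    = 41/32 = 1.28125
Since 1.28125 > 1, Kraft's inequality is NOT satisfied.
A prefix code with these lengths CANNOT exist.

Kraft sum = 1.28125. Not satisfied.


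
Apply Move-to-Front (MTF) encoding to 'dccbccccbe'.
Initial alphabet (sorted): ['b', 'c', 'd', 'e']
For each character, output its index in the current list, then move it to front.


MTF encoding:
'd': index 2 in ['b', 'c', 'd', 'e'] -> ['d', 'b', 'c', 'e']
'c': index 2 in ['d', 'b', 'c', 'e'] -> ['c', 'd', 'b', 'e']
'c': index 0 in ['c', 'd', 'b', 'e'] -> ['c', 'd', 'b', 'e']
'b': index 2 in ['c', 'd', 'b', 'e'] -> ['b', 'c', 'd', 'e']
'c': index 1 in ['b', 'c', 'd', 'e'] -> ['c', 'b', 'd', 'e']
'c': index 0 in ['c', 'b', 'd', 'e'] -> ['c', 'b', 'd', 'e']
'c': index 0 in ['c', 'b', 'd', 'e'] -> ['c', 'b', 'd', 'e']
'c': index 0 in ['c', 'b', 'd', 'e'] -> ['c', 'b', 'd', 'e']
'b': index 1 in ['c', 'b', 'd', 'e'] -> ['b', 'c', 'd', 'e']
'e': index 3 in ['b', 'c', 'd', 'e'] -> ['e', 'b', 'c', 'd']


Output: [2, 2, 0, 2, 1, 0, 0, 0, 1, 3]


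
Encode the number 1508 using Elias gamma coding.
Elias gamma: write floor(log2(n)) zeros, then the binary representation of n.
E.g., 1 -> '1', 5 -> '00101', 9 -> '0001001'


num_bits = floor(log2(1508)) + 1 = 11
leading_zeros = num_bits - 1 = 10
binary(1508) = 10111100100

Elias gamma(1508) = '0000000000' + '10111100100' = 000000000010111100100 (21 bits)


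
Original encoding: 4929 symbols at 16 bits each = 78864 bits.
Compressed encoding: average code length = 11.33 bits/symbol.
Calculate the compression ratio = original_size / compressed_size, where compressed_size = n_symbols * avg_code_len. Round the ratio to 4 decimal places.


original_size = n_symbols * orig_bits = 4929 * 16 = 78864 bits
compressed_size = n_symbols * avg_code_len = 4929 * 11.33 = 55845.57 bits
ratio = original_size / compressed_size = 78864 / 55845.57 = 1.4122

Compression ratio = 1.4122


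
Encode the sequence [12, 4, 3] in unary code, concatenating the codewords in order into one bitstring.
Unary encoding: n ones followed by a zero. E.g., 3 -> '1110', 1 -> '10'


Encode each number as n ones followed by a terminating 0:
  12 -> 1111111111110 (13 bits)
  4 -> 11110 (5 bits)
  3 -> 1110 (4 bits)
Total length = 13 + 5 + 4 = 22 bits.

Unary([12, 4, 3]) = 1111111111110111101110 (22 bits)


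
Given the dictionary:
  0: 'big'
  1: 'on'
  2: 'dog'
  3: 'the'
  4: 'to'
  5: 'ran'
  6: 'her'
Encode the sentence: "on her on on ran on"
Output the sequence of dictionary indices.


Look up each word in the dictionary:
  'on' -> 1
  'her' -> 6
  'on' -> 1
  'on' -> 1
  'ran' -> 5
  'on' -> 1

Encoded: [1, 6, 1, 1, 5, 1]


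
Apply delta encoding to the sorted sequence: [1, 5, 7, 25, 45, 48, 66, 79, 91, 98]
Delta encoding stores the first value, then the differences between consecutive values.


First value: 1
Deltas:
  5 - 1 = 4
  7 - 5 = 2
  25 - 7 = 18
  45 - 25 = 20
  48 - 45 = 3
  66 - 48 = 18
  79 - 66 = 13
  91 - 79 = 12
  98 - 91 = 7


Delta encoded: [1, 4, 2, 18, 20, 3, 18, 13, 12, 7]


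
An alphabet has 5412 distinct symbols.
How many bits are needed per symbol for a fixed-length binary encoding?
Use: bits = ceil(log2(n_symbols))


log2(5412) = 12.4019
Bracket: 2^12 = 4096 < 5412 <= 2^13 = 8192
So ceil(log2(5412)) = 13

bits = ceil(log2(5412)) = ceil(12.4019) = 13 bits


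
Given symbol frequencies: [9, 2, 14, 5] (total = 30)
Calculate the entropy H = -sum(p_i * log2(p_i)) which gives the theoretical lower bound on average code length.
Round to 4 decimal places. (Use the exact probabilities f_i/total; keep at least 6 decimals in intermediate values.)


Per-symbol terms -p_i * log2(p_i) with p_i = f_i/30:
  p = 9/30 = 0.300000: log2(p) = -1.736966, -p*log2(p) = 0.521090
  p = 2/30 = 0.066667: log2(p) = -3.906891, -p*log2(p) = 0.260459
  p = 14/30 = 0.466667: log2(p) = -1.099536, -p*log2(p) = 0.513117
  p = 5/30 = 0.166667: log2(p) = -2.584963, -p*log2(p) = 0.430827
H = 0.521090 + 0.260459 + 0.513117 + 0.430827 = 1.725493

H = 1.7255 bits/symbol


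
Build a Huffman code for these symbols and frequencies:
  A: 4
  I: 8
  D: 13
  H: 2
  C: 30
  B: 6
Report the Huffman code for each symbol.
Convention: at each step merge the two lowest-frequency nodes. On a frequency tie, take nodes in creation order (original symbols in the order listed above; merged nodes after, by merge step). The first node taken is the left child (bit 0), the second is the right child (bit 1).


Huffman tree construction:
Step 1: Merge H(2) + A(4) = 6
Step 2: Merge B(6) + (H+A)(6) = 12
Step 3: Merge I(8) + (B+(H+A))(12) = 20
Step 4: Merge D(13) + (I+(B+(H+A)))(20) = 33
Step 5: Merge C(30) + (D+(I+(B+(H+A))))(33) = 63
Read each symbol's code off the tree from the root (left child = 0, right child = 1).

Codes:
  A: 11111 (length 5)
  I: 110 (length 3)
  D: 10 (length 2)
  H: 11110 (length 5)
  C: 0 (length 1)
  B: 1110 (length 4)
Average code length: 134/63 = 2.1270 bits/symbol


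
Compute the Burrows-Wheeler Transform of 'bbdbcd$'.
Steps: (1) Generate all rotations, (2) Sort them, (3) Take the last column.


Rotations (sorted):
  0: $bbdbcd -> last char: d
  1: bbdbcd$ -> last char: $
  2: bcd$bbd -> last char: d
  3: bdbcd$b -> last char: b
  4: cd$bbdb -> last char: b
  5: d$bbdbc -> last char: c
  6: dbcd$bb -> last char: b


BWT = d$dbbcb


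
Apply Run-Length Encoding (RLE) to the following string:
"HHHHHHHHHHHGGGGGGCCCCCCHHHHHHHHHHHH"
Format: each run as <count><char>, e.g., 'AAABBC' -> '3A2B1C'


Scanning runs left to right:
  i=0: run of 'H' x 11 -> '11H'
  i=11: run of 'G' x 6 -> '6G'
  i=17: run of 'C' x 6 -> '6C'
  i=23: run of 'H' x 12 -> '12H'

RLE = 11H6G6C12H


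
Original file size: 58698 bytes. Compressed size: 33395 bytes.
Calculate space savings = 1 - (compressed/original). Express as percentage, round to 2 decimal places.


ratio = compressed/original = 33395/58698 = 0.568929
savings = 1 - ratio = 1 - 0.568929 = 0.431071
as a percentage: 0.431071 * 100 = 43.11%

Space savings = 1 - 33395/58698 = 43.11%


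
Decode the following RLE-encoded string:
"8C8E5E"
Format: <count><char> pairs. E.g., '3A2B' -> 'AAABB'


Expanding each <count><char> pair:
  8C -> 'CCCCCCCC'
  8E -> 'EEEEEEEE'
  5E -> 'EEEEE'

Decoded = CCCCCCCCEEEEEEEEEEEEE


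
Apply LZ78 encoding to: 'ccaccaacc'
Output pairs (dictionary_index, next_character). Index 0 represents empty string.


LZ78 encoding steps:
Dictionary: {0: ''}
Step 1: w='' (idx 0), next='c' -> output (0, 'c'), add 'c' as idx 1
Step 2: w='c' (idx 1), next='a' -> output (1, 'a'), add 'ca' as idx 2
Step 3: w='c' (idx 1), next='c' -> output (1, 'c'), add 'cc' as idx 3
Step 4: w='' (idx 0), next='a' -> output (0, 'a'), add 'a' as idx 4
Step 5: w='a' (idx 4), next='c' -> output (4, 'c'), add 'ac' as idx 5
Step 6: w='c' (idx 1), end of input -> output (1, '')


Encoded: [(0, 'c'), (1, 'a'), (1, 'c'), (0, 'a'), (4, 'c'), (1, '')]


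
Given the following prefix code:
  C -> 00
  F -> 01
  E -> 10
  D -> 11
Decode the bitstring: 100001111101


Decoding step by step:
Bits 10 -> E
Bits 00 -> C
Bits 01 -> F
Bits 11 -> D
Bits 11 -> D
Bits 01 -> F


Decoded message: ECFDDF


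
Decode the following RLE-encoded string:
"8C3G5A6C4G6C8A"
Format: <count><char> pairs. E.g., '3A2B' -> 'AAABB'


Expanding each <count><char> pair:
  8C -> 'CCCCCCCC'
  3G -> 'GGG'
  5A -> 'AAAAA'
  6C -> 'CCCCCC'
  4G -> 'GGGG'
  6C -> 'CCCCCC'
  8A -> 'AAAAAAAA'

Decoded = CCCCCCCCGGGAAAAACCCCCCGGGGCCCCCCAAAAAAAA


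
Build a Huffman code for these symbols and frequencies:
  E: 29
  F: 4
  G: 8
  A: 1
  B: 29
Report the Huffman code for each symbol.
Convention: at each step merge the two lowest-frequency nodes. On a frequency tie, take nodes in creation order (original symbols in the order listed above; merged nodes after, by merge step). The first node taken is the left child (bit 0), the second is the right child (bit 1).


Huffman tree construction:
Step 1: Merge A(1) + F(4) = 5
Step 2: Merge (A+F)(5) + G(8) = 13
Step 3: Merge ((A+F)+G)(13) + E(29) = 42
Step 4: Merge B(29) + (((A+F)+G)+E)(42) = 71
Read each symbol's code off the tree from the root (left child = 0, right child = 1).

Codes:
  E: 11 (length 2)
  F: 1001 (length 4)
  G: 101 (length 3)
  A: 1000 (length 4)
  B: 0 (length 1)
Average code length: 131/71 = 1.8451 bits/symbol


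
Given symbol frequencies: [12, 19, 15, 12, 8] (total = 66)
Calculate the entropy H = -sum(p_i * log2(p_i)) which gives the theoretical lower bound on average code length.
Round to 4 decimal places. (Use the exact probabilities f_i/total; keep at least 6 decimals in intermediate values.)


Per-symbol terms -p_i * log2(p_i) with p_i = f_i/66:
  p = 12/66 = 0.181818: log2(p) = -2.459432, -p*log2(p) = 0.447169
  p = 19/66 = 0.287879: log2(p) = -1.796467, -p*log2(p) = 0.517165
  p = 15/66 = 0.227273: log2(p) = -2.137504, -p*log2(p) = 0.485796
  p = 12/66 = 0.181818: log2(p) = -2.459432, -p*log2(p) = 0.447169
  p = 8/66 = 0.121212: log2(p) = -3.044394, -p*log2(p) = 0.369017
H = 0.447169 + 0.517165 + 0.485796 + 0.447169 + 0.369017 = 2.266316

H = 2.2663 bits/symbol
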